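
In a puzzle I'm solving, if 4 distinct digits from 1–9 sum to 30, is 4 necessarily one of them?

No

The only way to make 30 from 4 distinct digits is {6,7,8,9}, which does not contain 4.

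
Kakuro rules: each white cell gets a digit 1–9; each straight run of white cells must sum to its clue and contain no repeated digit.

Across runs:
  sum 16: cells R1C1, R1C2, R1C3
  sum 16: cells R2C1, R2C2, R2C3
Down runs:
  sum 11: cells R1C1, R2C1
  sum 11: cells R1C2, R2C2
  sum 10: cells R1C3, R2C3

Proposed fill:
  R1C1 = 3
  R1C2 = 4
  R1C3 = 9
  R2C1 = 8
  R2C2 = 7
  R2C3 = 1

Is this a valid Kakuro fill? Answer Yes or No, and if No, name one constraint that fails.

Across: 3+4+9=16; 8+7+1=16. Down: 3+8=11; 4+7=11; 9+1=10. No digit repeats within any run.

Yes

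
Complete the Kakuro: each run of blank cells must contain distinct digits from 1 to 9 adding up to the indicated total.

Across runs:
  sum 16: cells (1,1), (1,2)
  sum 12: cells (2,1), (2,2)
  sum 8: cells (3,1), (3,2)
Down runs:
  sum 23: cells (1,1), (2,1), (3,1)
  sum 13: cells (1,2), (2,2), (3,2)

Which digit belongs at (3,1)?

6

16 in 2 cells must be {7,9}; 23 in 3 cells must be {6,8,9}.
The 16 across and the 23 down share only 9, so (1,1) = 9.
(1,2) = 16 − 9 = 7 completes the 16 across.
Given what's placed, (2,1) must be 8 to fit the 12 across and 23 down.
(2,2) = 12 − 8 = 4 completes the 12 across.
(3,1) = 23 − 17 = 6 completes the 23 down.
(3,2) = 8 − 6 = 2 completes the 8 across.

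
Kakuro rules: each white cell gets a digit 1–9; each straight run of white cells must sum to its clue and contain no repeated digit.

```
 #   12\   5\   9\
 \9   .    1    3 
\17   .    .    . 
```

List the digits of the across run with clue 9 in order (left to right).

R1C1 = 9 − 4 = 5 completes the 9 across.
R2C1 = 12 − 5 = 7 completes the 12 down.
R2C2 = 5 − 1 = 4 completes the 5 down.
R2C3 = 17 − 11 = 6 completes the 17 across.

5 1 3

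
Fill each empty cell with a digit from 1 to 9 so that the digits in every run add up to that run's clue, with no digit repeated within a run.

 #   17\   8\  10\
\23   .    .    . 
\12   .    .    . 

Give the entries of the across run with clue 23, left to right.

8, 6, 9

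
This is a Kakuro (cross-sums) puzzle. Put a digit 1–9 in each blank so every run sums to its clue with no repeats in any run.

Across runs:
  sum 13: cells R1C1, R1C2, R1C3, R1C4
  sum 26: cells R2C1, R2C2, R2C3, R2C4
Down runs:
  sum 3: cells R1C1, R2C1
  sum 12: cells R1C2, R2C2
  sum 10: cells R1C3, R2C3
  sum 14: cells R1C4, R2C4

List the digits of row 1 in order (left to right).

3 in 2 cells must be {1,2}.
Only 2 fits R2C1 under both its across sum 26 and down sum 3.
R1C1 = 3 − 2 = 1 completes the 3 down.
Nothing is forced directly, so branch on R1C4, whose candidates are 5 or 6. If R1C4 = 6: that forces R1C2 = 4, R1C3 = 2, R2C2 = 8, after which R2C3 would have to be in {7,9} for the 26 across but in {8} for the 10 down — contradiction. So R1C4 = 5.
R2C4 = 14 − 5 = 9 completes the 14 down.
No cell is forced outright now. R2C2 can only be 7 or 8 (the digits allowed by both its 26 across and its 12 down). If R2C2 = 7: then R1C2 would have to be in {3,4} for the 13 across but in {5} for the 12 down — contradiction. So R2C2 = 8.
R1C2 = 12 − 8 = 4 completes the 12 down.
R1C3 = 13 − 10 = 3 completes the 13 across.

1 4 3 5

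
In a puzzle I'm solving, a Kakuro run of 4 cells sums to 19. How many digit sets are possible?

4 distinct digits from 1–9 sum between 10 and 30.

11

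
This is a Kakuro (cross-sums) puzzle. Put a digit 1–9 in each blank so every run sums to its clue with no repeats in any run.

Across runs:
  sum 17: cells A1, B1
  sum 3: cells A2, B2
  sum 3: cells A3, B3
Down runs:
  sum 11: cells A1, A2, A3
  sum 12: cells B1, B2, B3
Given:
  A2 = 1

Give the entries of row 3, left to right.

17 in 2 cells must be {8,9}; 3 in 2 cells must be {1,2}.
A1 = 8: the only remaining digit allowed by both the 17 across and the 11 down.
B1 = 17 − 8 = 9 completes the 17 across.
B2 = 3 − 1 = 2 completes the 3 across.
A3 = 11 − 9 = 2 completes the 11 down.
B3 = 3 − 2 = 1 completes the 3 across.

2, 1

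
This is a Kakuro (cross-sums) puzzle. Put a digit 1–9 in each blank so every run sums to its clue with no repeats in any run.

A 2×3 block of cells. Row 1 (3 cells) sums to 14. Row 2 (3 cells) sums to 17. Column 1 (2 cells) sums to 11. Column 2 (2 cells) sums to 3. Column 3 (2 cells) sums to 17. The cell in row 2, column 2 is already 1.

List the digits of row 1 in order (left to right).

3 in 2 cells must be {1,2}; 17 in 2 cells must be {8,9}.
(1,2) = 3 − 1 = 2 completes the 3 down.
(2,3) = 9: the only remaining digit allowed by both the 17 across and the 17 down.
(1,3) = 17 − 9 = 8 completes the 17 down.
(2,1) = 17 − 10 = 7 completes the 17 across.
(1,1) = 14 − 10 = 4 completes the 14 across.

4, 2, 8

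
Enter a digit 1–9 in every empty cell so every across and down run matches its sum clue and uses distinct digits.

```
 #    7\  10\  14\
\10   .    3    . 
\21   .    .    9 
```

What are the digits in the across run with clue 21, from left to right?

5 7 9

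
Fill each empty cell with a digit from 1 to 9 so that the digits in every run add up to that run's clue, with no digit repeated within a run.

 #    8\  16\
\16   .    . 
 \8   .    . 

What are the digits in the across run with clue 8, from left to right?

16 in 2 cells must be {7,9}.
The 16 across and the 8 down share only 7, so R1C1 = 7.
R1C2 = 16 − 7 = 9 completes the 16 across.
R2C1 = 8 − 7 = 1 completes the 8 down.
R2C2 = 8 − 1 = 7 completes the 8 across.

1 7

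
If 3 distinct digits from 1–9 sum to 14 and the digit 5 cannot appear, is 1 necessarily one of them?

No

Counterexample: {2,3,9} sums to 14 under that restriction without using 1.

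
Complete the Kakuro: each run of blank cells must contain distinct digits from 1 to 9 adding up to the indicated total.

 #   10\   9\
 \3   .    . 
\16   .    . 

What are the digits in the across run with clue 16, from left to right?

9 7

3 in 2 cells must be {1,2}; 16 in 2 cells must be {7,9}.
The 16 across and the 9 down share only 7, so R2C2 = 7.
R1C2 = 9 − 7 = 2 completes the 9 down.
R2C1 = 16 − 7 = 9 completes the 16 across.
R1C1 = 3 − 2 = 1 completes the 3 across.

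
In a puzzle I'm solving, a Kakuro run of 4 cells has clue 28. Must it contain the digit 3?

Counterexample: {4,7,8,9} sums to 28 without using 3.

No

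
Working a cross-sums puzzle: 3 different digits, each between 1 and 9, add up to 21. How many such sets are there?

3

3 distinct digits from 1–9 sum between 6 and 24.
Enumerating: {4,8,9}, {5,7,9}, {6,7,8}.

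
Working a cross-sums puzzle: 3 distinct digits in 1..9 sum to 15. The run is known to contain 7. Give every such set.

{2,6,7}; {3,5,7}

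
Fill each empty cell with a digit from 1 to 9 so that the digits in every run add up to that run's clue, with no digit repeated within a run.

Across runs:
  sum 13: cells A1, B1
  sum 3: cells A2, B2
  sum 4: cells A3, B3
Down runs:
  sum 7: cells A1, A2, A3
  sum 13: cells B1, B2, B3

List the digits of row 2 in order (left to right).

2, 1

3 in 2 cells must be {1,2}; 4 in 2 cells must be {1,3}; 7 in 3 cells must be {1,2,4}.
The 13 across and the 7 down share only 4, so A1 = 4.
B1 = 13 − 4 = 9 completes the 13 across.
Given what's placed, B2 must be 1 to fit the 3 across and 13 down.
A3 = 1: the only remaining digit allowed by both the 4 across and the 7 down.
B3 = 4 − 1 = 3 completes the 4 across.
A2 = 3 − 1 = 2 completes the 3 across.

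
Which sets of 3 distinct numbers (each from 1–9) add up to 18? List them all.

3 distinct digits from 1–9 sum between 6 and 24.

{1,8,9}; {2,7,9}; {3,6,9}; {3,7,8}; {4,5,9}; {4,6,8}; {5,6,7}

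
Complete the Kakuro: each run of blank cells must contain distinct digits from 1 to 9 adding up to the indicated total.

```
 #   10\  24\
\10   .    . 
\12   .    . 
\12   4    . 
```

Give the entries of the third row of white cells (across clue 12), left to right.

4 8

24 in 3 cells must be {7,8,9}.
R1C1 = 1: the only remaining digit allowed by both the 10 across and the 10 down.
R1C2 = 10 − 1 = 9 completes the 10 across.
R2C1 = 10 − 5 = 5 completes the 10 down.
R2C2 = 12 − 5 = 7 completes the 12 across.
R3C2 = 12 − 4 = 8 completes the 12 across.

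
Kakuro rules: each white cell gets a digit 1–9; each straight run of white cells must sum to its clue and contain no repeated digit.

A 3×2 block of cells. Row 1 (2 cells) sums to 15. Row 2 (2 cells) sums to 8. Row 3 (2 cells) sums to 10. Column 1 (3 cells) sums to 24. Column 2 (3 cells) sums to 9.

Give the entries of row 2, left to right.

7, 1

24 in 3 cells must be {7,8,9}.
The 15 across and the 9 down share only 6, so (1,2) = 6.
The 8 across and the 24 down share only 7, so (2,1) = 7.
(2,2) = 8 − 7 = 1 completes the 8 across.
(3,2) = 9 − 7 = 2 completes the 9 down.
(1,1) = 15 − 6 = 9 completes the 15 across.
(3,1) = 10 − 2 = 8 completes the 10 across.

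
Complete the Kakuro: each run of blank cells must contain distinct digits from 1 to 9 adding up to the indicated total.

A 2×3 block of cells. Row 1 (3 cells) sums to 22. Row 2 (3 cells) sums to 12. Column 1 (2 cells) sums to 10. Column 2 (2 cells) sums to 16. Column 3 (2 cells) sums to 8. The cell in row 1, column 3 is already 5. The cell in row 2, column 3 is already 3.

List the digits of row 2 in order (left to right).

16 in 2 cells must be {7,9}.
(1,2) = 9: the only remaining digit allowed by both the 22 across and the 16 down.
(2,2) = 16 − 9 = 7 completes the 16 down.
(1,1) = 22 − 14 = 8 completes the 22 across.
(2,1) = 12 − 10 = 2 completes the 12 across.

2, 7, 3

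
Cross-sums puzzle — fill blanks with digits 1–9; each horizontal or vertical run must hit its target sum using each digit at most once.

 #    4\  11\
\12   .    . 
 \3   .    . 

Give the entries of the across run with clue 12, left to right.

3 in 2 cells must be {1,2}; 4 in 2 cells must be {1,3}.
The 12 across and the 4 down share only 3, so R1C1 = 3.
R1C2 = 12 − 3 = 9 completes the 12 across.
R2C1 = 4 − 3 = 1 completes the 4 down.
R2C2 = 3 − 1 = 2 completes the 3 across.

3 9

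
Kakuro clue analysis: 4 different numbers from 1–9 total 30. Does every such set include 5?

The only way to make 30 from 4 distinct digits is {6,7,8,9}, which does not contain 5.

No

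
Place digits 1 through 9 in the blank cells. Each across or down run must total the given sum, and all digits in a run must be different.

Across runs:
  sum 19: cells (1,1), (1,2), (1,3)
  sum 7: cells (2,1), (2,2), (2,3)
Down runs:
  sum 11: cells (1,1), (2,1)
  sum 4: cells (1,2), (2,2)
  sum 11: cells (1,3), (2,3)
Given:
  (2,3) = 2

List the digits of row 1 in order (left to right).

7 in 3 cells must be {1,2,4}; 4 in 2 cells must be {1,3}.
(1,2) = 3: only digit in both the 19-across and 4-down candidate sets.
(1,3) = 11 − 2 = 9 completes the 11 down.
Given what's placed, (2,1) must be 4 to fit the 7 across and 11 down.
(2,2) = 7 − 6 = 1 completes the 7 across.
(1,1) = 19 − 12 = 7 completes the 19 across.

7 3 9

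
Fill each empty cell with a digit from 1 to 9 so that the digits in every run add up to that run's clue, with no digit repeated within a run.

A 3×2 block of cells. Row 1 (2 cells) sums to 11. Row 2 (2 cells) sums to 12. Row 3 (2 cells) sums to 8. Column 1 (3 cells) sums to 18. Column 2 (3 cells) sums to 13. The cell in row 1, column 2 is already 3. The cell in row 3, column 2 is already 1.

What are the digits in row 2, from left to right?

3 9

(1,1) = 11 − 3 = 8 completes the 11 across.
(2,2) = 13 − 4 = 9 completes the 13 down.
(3,1) = 8 − 1 = 7 completes the 8 across.
(2,1) = 12 − 9 = 3 completes the 12 across.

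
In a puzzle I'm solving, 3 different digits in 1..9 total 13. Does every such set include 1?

No

Counterexample: {2,3,8} sums to 13 without using 1.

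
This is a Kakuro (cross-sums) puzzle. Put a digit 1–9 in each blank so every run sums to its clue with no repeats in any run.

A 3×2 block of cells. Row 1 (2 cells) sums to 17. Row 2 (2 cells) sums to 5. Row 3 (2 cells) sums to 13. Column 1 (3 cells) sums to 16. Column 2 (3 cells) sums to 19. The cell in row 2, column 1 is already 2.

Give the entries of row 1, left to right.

8, 9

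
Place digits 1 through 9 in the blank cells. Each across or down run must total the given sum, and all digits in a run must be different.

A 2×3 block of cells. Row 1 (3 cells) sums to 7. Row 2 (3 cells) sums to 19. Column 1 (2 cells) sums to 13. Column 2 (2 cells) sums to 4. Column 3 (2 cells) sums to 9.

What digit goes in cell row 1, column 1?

4

7 in 3 cells must be {1,2,4}; 4 in 2 cells must be {1,3}.
The 7 across and the 13 down share only 4, so (1,1) = 4.
Given what's placed, (1,2) must be 1 to fit the 7 across and 4 down.
(1,3) = 7 − 5 = 2 completes the 7 across.
(2,1) = 13 − 4 = 9 completes the 13 down.
(2,2) = 4 − 1 = 3 completes the 4 down.
(2,3) = 19 − 12 = 7 completes the 19 across.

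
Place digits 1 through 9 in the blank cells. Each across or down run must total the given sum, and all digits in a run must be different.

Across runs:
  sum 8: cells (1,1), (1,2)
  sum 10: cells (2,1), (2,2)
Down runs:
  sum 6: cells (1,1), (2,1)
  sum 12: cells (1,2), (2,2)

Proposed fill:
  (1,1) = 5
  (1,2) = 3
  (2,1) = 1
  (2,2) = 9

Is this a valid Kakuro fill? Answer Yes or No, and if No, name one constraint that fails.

Across: 5+3=8; 1+9=10. Down: 5+1=6; 3+9=12. No digit repeats within any run.

Yes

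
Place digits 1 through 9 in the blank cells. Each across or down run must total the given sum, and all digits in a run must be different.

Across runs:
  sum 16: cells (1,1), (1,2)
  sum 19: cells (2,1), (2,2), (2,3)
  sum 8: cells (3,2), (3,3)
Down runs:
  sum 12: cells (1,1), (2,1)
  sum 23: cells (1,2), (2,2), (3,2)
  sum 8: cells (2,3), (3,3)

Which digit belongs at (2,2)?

8

16 in 2 cells must be {7,9}; 23 in 3 cells must be {6,8,9}.
The 16 across and the 23 down share only 9, so (1,2) = 9.
(3,2) = 6: the only remaining digit allowed by both the 8 across and the 23 down.
(3,3) = 8 − 6 = 2 completes the 8 across.
(1,1) = 16 − 9 = 7 completes the 16 across.
(2,1) = 12 − 7 = 5 completes the 12 down.
(2,2) = 23 − 15 = 8 completes the 23 down.
(2,3) = 19 − 13 = 6 completes the 19 across.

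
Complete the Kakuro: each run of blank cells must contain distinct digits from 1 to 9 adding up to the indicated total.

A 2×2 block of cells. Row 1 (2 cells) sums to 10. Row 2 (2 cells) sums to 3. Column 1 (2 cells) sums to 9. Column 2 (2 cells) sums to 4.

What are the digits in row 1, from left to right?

7 3

3 in 2 cells must be {1,2}; 4 in 2 cells must be {1,3}.
The 3 across and the 4 down share only 1, so (2,2) = 1.
(1,2) = 4 − 1 = 3 completes the 4 down.
(2,1) = 3 − 1 = 2 completes the 3 across.
(1,1) = 10 − 3 = 7 completes the 10 across.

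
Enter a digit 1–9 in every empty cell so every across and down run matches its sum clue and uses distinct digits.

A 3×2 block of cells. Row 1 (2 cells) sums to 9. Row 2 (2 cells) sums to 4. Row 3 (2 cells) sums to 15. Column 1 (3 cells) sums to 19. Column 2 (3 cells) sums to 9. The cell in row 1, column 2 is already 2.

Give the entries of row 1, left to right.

7 2

4 in 2 cells must be {1,3}.
(1,1) = 9 − 2 = 7 completes the 9 across.
Given what's placed, (2,1) must be 3 to fit the 4 across and 19 down.
(2,2) = 4 − 3 = 1 completes the 4 across.
(3,1) = 19 − 10 = 9 completes the 19 down.
(3,2) = 15 − 9 = 6 completes the 15 across.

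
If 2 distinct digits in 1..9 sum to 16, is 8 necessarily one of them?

No

The only way to make 16 from 2 distinct digits is {7,9}, which does not contain 8.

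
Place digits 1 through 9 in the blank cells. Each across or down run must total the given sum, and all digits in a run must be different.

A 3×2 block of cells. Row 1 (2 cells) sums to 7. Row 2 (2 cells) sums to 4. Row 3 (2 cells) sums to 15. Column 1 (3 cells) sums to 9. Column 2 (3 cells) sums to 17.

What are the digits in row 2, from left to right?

1 3

4 in 2 cells must be {1,3}.
The 15 across and the 9 down share only 6, so (3,1) = 6.
(3,2) = 15 − 6 = 9 completes the 15 across.
Given what's placed, (2,1) must be 1 to fit the 4 across and 9 down.
(2,2) = 4 − 1 = 3 completes the 4 across.
(1,1) = 9 − 7 = 2 completes the 9 down.
(1,2) = 7 − 2 = 5 completes the 7 across.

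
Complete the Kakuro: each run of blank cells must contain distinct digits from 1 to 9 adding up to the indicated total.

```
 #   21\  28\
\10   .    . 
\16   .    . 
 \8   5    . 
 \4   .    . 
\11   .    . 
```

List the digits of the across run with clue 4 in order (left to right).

3 1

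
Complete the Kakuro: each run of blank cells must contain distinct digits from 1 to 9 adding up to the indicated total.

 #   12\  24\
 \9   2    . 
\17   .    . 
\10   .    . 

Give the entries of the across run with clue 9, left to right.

2, 7

17 in 2 cells must be {8,9}; 24 in 3 cells must be {7,8,9}.
R1C2 = 9 − 2 = 7 completes the 9 across.
Given what's placed, R2C1 must be 9 to fit the 17 across and 12 down.
R2C2 = 17 − 9 = 8 completes the 17 across.
R3C1 = 12 − 11 = 1 completes the 12 down.
R3C2 = 10 − 1 = 9 completes the 10 across.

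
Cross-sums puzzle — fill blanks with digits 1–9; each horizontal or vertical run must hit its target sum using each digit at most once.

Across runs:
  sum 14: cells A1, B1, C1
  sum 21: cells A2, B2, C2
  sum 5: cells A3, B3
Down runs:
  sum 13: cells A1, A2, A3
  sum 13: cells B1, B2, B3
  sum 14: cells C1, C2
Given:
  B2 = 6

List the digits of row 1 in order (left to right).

Given what's placed, C2 must be 8 to fit the 21 across and 14 down.
C1 = 14 − 8 = 6 completes the 14 down.
A2 = 21 − 14 = 7 completes the 21 across.
No cell is forced outright now. A1 can only be 1 or 5 (the digits allowed by both its 14 across and its 13 down). If A1 = 1: then B1 would have to be in {7} for the 14 across but in {2,3,4,5} for the 13 down — contradiction. So A1 = 5.
B1 = 14 − 11 = 3 completes the 14 across.
A3 = 13 − 12 = 1 completes the 13 down.
B3 = 5 − 1 = 4 completes the 5 across.

5, 3, 6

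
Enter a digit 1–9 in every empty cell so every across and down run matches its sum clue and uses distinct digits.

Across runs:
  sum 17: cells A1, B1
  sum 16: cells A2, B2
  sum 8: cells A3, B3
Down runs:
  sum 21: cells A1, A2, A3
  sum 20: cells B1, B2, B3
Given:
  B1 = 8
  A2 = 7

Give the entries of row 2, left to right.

17 in 2 cells must be {8,9}; 16 in 2 cells must be {7,9}.
A1 = 17 − 8 = 9 completes the 17 across.
B2 = 16 − 7 = 9 completes the 16 across.
A3 = 21 − 16 = 5 completes the 21 down.
B3 = 8 − 5 = 3 completes the 8 across.

7, 9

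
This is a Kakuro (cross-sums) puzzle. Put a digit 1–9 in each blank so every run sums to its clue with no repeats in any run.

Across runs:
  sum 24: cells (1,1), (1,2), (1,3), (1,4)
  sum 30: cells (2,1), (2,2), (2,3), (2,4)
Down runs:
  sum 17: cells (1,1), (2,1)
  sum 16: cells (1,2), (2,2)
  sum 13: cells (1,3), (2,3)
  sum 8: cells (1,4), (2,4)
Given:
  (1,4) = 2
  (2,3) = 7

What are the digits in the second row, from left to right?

30 in 4 cells must be {6,7,8,9}; 17 in 2 cells must be {8,9}; 16 in 2 cells must be {7,9}.
(1,3) = 13 − 7 = 6 completes the 13 down.
(2,2) = 9: the only remaining digit allowed by both the 30 across and the 16 down.
(2,4) = 8 − 2 = 6 completes the 8 down.
Given what's placed, (1,1) must be 9 to fit the 24 across and 17 down.
(1,2) = 24 − 17 = 7 completes the 24 across.
(2,1) = 30 − 22 = 8 completes the 30 across.

8, 9, 7, 6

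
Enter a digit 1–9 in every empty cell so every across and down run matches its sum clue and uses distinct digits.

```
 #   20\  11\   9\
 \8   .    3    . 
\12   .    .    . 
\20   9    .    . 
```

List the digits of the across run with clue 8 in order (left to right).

4 3 1

R1C1 = 4: the only remaining digit allowed by both the 8 across and the 20 down.
R1C3 = 8 − 7 = 1 completes the 8 across.
R2C1 = 20 − 13 = 7 completes the 20 down.
No cell is forced outright now. R2C2 can only be 1 or 2 (the digits allowed by both its 12 across and its 11 down). If R2C2 = 1: then R2C3 would have to be in {4} for the 12 across but in {2,3,5,6} for the 9 down — contradiction. So R2C2 = 2.
R2C3 = 12 − 9 = 3 completes the 12 across.
R3C2 = 11 − 5 = 6 completes the 11 down.
R3C3 = 20 − 15 = 5 completes the 20 across.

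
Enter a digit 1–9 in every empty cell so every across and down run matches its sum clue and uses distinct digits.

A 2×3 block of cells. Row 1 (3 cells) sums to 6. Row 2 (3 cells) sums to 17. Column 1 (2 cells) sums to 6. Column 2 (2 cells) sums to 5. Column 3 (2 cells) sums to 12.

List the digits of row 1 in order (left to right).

6 in 3 cells must be {1,2,3}.
The 6 across and the 12 down share only 3, so (1,3) = 3.
(2,3) = 12 − 3 = 9 completes the 12 down.
Nothing is forced directly, so branch on (1,1), whose candidates are 1 or 2. If (1,1) = 2: that forces (1,2) = 1, after which (2,1) would have to be in {1,2,3,5,6,7} for the 17 across but in {4} for the 6 down — contradiction. So (1,1) = 1.
(1,2) = 6 − 4 = 2 completes the 6 across.
(2,1) = 6 − 1 = 5 completes the 6 down.
(2,2) = 17 − 14 = 3 completes the 17 across.

1 2 3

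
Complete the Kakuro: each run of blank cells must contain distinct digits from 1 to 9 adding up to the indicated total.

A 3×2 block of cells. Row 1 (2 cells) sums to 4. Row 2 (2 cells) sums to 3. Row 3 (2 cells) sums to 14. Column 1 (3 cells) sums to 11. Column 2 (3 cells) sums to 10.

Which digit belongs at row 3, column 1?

4 in 2 cells must be {1,3}; 3 in 2 cells must be {1,2}.
Nothing is forced directly, so branch on (3,2), whose candidates are 5 or 6. If (3,2) = 5: then (3,1) would have to be in {9} for the 14 across but in {1,2,3,4,5,6,7,8} for the 11 down — contradiction. So (3,2) = 6.
Given what's placed, (2,2) must be 1 to fit the 3 across and 10 down.
(3,1) = 14 − 6 = 8 completes the 14 across.
(1,1) = 1: the only remaining digit allowed by both the 4 across and the 11 down.
(1,2) = 4 − 1 = 3 completes the 4 across.
(2,1) = 3 − 1 = 2 completes the 3 across.

8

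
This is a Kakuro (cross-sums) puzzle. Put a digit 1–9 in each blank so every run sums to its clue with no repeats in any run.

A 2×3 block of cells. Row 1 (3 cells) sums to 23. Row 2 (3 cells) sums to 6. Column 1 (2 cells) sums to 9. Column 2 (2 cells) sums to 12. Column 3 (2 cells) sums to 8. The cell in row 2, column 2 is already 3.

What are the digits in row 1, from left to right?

23 in 3 cells must be {6,8,9}; 6 in 3 cells must be {1,2,3}.
(1,2) = 12 − 3 = 9 completes the 12 down.
Given what's placed, (1,3) must be 6 to fit the 23 across and 8 down.
(2,3) = 8 − 6 = 2 completes the 8 down.
(1,1) = 23 − 15 = 8 completes the 23 across.
(2,1) = 6 − 5 = 1 completes the 6 across.

8 9 6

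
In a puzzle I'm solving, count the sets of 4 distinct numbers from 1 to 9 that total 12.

4 distinct digits from 1–9 sum between 10 and 30.
Enumerating: {1,2,3,6}, {1,2,4,5}.

2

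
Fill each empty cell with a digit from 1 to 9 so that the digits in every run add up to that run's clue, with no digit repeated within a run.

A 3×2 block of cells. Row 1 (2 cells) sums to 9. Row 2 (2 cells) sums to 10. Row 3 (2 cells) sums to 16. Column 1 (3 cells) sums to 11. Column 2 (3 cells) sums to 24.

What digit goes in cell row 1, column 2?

16 in 2 cells must be {7,9}; 24 in 3 cells must be {7,8,9}.
The 16 across and the 11 down share only 7, so (3,1) = 7.
(3,2) = 16 − 7 = 9 completes the 16 across.
Nothing is forced directly, so branch on (1,1), whose candidates are 1 or 3. If (1,1) = 3: then (1,2) would have to be in {6} for the 9 across but in {7,8} for the 24 down — contradiction. So (1,1) = 1.
(1,2) = 9 − 1 = 8 completes the 9 across.
(2,1) = 11 − 8 = 3 completes the 11 down.
(2,2) = 10 − 3 = 7 completes the 10 across.

8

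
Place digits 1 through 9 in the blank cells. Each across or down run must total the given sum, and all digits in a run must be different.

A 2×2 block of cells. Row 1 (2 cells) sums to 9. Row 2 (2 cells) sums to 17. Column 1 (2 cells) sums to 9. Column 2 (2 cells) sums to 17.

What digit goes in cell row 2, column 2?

17 in 2 cells must be {8,9}.
The 9 across and the 17 down share only 8, so (1,2) = 8.
The 17 across and the 9 down share only 8, so (2,1) = 8.
(2,2) = 17 − 8 = 9 completes the 17 across.
(1,1) = 9 − 8 = 1 completes the 9 across.

9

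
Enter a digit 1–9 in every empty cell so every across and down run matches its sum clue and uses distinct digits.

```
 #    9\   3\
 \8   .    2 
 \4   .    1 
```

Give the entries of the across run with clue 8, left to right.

6 2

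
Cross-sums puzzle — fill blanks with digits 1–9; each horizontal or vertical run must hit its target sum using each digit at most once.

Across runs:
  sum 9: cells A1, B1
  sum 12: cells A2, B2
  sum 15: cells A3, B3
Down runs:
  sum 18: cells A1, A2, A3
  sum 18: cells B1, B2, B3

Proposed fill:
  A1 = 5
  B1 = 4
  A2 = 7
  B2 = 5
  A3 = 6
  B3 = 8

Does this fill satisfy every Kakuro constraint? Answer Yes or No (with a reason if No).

No — the across run A3–B3 sums to 14, not 15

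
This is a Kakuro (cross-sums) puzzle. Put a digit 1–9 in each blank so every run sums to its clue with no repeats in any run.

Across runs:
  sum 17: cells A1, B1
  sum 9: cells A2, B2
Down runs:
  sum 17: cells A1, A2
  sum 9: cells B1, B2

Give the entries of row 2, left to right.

8 1

17 in 2 cells must be {8,9}.
The 17 across and the 9 down share only 8, so B1 = 8.
The 9 across and the 17 down share only 8, so A2 = 8.
B2 = 9 − 8 = 1 completes the 9 across.
A1 = 17 − 8 = 9 completes the 17 across.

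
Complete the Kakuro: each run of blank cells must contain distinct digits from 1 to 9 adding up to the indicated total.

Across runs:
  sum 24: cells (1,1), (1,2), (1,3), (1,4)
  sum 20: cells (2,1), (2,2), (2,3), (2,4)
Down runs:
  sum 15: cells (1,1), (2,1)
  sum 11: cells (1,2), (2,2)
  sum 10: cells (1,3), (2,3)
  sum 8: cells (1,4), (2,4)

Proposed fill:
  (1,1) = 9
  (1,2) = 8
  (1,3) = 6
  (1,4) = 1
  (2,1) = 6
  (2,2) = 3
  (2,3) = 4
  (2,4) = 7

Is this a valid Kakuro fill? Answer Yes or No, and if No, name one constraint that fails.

Across: 9+8+6+1=24; 6+3+4+7=20. Down: 9+6=15; 8+3=11; 6+4=10; 1+7=8. No digit repeats within any run.

Yes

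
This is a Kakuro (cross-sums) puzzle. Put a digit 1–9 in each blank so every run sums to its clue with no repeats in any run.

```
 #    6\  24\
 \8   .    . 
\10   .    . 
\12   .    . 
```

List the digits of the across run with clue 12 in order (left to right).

3 9

6 in 3 cells must be {1,2,3}; 24 in 3 cells must be {7,8,9}.
The 8 across and the 24 down share only 7, so R1C2 = 7.
The 12 across and the 6 down share only 3, so R3C1 = 3.
R3C2 = 12 − 3 = 9 completes the 12 across.
R1C1 = 8 − 7 = 1 completes the 8 across.
R2C1 = 6 − 4 = 2 completes the 6 down.
R2C2 = 10 − 2 = 8 completes the 10 across.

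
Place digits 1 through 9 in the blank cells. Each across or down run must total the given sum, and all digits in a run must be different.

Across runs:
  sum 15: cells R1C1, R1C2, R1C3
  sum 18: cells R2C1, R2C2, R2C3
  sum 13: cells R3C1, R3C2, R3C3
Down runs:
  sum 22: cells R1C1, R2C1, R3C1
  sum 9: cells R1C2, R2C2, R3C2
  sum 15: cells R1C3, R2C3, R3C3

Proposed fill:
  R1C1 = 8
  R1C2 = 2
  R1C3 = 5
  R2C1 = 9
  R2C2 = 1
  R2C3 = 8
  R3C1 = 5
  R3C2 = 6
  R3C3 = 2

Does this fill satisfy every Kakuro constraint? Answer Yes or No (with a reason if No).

Across: 8+2+5=15; 9+1+8=18; 5+6+2=13. Down: 8+9+5=22; 2+1+6=9; 5+8+2=15. No digit repeats within any run.

Yes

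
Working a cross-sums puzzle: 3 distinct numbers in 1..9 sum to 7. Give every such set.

{1,2,4}

3 distinct digits from 1–9 sum between 6 and 24.
Only one set works: {1,2,4}.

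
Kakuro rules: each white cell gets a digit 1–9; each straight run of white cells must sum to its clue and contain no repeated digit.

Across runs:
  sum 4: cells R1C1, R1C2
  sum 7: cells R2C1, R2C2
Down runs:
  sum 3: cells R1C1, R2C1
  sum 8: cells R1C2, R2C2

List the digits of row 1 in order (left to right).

1 3

4 in 2 cells must be {1,3}; 3 in 2 cells must be {1,2}.
The 4 across and the 3 down share only 1, so R1C1 = 1.
R1C2 = 4 − 1 = 3 completes the 4 across.
R2C1 = 3 − 1 = 2 completes the 3 down.
R2C2 = 7 − 2 = 5 completes the 7 across.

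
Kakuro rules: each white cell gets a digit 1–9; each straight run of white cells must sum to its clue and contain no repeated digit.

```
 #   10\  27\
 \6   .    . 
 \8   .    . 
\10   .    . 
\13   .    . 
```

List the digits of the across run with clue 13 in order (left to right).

10 in 4 cells must be {1,2,3,4}.
Only 4 fits R4C1 under both its across sum 13 and down sum 10.
R4C2 = 13 − 4 = 9 completes the 13 across.

4 9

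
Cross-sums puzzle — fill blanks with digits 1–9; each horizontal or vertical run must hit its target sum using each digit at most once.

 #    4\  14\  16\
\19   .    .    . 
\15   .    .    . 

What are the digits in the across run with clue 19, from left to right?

3, 9, 7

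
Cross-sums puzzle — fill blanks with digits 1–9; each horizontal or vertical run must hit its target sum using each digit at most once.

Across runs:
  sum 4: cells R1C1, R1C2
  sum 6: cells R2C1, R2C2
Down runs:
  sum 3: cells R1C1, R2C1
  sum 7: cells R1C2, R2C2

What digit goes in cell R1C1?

1

4 in 2 cells must be {1,3}; 3 in 2 cells must be {1,2}.
The 4 across and the 3 down share only 1, so R1C1 = 1.
R1C2 = 4 − 1 = 3 completes the 4 across.
R2C1 = 3 − 1 = 2 completes the 3 down.
R2C2 = 6 − 2 = 4 completes the 6 across.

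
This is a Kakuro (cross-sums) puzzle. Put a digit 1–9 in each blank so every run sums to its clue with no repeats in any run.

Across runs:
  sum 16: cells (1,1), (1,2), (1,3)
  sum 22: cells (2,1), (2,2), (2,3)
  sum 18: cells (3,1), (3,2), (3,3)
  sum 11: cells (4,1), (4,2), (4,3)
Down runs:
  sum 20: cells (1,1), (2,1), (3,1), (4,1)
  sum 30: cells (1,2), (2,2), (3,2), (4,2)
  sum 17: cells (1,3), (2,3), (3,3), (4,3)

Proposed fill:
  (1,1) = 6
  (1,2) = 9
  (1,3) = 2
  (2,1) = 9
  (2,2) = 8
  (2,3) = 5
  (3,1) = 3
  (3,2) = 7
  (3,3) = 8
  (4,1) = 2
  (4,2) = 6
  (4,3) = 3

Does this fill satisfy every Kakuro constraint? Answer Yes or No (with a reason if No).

No — the across run (1,1)–(1,3) sums to 17, not 16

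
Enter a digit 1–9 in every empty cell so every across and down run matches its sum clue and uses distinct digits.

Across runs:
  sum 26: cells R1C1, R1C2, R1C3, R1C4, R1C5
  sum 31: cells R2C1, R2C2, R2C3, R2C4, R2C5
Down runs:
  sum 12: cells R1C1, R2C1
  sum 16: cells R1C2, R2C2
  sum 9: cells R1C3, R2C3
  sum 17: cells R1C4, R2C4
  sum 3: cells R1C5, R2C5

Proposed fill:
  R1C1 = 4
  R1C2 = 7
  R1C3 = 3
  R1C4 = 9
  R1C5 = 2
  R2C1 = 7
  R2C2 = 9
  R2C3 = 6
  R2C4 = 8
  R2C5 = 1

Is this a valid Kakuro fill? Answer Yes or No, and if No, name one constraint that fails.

No — the down run R1C1–R2C1 sums to 11, not 12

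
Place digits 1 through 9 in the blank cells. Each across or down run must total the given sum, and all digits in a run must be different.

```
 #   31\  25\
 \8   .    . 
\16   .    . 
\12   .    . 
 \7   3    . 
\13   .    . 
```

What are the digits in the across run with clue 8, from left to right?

16 in 2 cells must be {7,9}.
R4C2 = 7 − 3 = 4 completes the 7 across.
No cell is forced outright now. R2C1 can only be 7 or 9 (the digits allowed by both its 16 across and its 31 down). If R2C1 = 7: then R1C1 would have to be in {1,2,3,5,6,7} for the 8 across but in {4,8,9} for the 31 down — contradiction. So R2C1 = 9.
R2C2 = 16 − 9 = 7 completes the 16 across.
No cell is forced outright now. R1C1 can only be 5 or 6 or 7 (the digits allowed by both its 8 across and its 31 down). If R1C1 = 5: that forces R1C2 = 3, R3C1 = 8, after which R3C2 would have to be in {4} for the 12 across but in {2,5,6,9} for the 25 down — contradiction. If R1C1 = 6: that forces R1C2 = 2, R5C2 = 9, R3C2 = 3, after which R5C1 would have to be in {4} for the 13 across but in {5,8} for the 31 down — contradiction. So R1C1 = 7.
R1C2 = 8 − 7 = 1 completes the 8 across.

7 1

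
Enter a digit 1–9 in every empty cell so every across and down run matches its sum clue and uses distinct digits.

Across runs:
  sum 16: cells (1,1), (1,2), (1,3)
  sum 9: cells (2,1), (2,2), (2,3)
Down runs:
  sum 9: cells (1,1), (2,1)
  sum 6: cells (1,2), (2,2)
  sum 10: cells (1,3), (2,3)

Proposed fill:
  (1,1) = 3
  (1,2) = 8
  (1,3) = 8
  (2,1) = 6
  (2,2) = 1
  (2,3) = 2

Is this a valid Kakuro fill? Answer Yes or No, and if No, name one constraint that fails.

No — the down run (1,2)–(2,2) sums to 9, not 6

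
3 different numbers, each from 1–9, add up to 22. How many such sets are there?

3 distinct digits from 1–9 sum between 6 and 24.
Enumerating: {5,8,9}, {6,7,9}.

2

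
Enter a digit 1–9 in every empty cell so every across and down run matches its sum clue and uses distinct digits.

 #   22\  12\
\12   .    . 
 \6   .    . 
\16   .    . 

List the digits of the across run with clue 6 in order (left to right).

16 in 2 cells must be {7,9}.
The 6 across and the 22 down share only 5, so R2C1 = 5.
R2C2 = 6 − 5 = 1 completes the 6 across.
Given what's placed, R3C1 must be 9 to fit the 16 across and 22 down.
R3C2 = 16 − 9 = 7 completes the 16 across.
R1C1 = 22 − 14 = 8 completes the 22 down.
R1C2 = 12 − 8 = 4 completes the 12 across.

5, 1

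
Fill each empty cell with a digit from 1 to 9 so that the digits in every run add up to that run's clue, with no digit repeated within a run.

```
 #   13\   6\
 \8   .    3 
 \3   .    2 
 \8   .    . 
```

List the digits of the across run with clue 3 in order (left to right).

1, 2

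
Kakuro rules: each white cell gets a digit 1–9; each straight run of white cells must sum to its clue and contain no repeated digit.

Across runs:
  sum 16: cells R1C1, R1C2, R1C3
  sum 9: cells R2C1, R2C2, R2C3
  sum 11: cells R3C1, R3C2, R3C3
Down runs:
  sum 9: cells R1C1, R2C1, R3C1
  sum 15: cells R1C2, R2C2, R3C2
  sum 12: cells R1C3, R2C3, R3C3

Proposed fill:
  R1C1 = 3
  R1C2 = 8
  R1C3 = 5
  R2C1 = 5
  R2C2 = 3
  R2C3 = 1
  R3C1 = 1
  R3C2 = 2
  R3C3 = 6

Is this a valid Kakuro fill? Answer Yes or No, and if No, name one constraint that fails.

No — the across run R3C1–R3C3 sums to 9, not 11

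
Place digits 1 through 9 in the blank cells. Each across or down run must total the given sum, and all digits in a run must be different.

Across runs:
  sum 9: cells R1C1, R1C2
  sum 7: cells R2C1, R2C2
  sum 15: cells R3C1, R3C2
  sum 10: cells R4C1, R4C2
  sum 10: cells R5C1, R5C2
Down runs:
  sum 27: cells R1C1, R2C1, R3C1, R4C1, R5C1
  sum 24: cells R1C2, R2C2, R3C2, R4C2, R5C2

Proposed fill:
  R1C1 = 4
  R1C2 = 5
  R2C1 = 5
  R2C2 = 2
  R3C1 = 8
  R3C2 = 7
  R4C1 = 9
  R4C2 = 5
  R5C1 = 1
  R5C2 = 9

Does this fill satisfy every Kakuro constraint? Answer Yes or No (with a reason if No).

No — the down run R1C2–R5C2 sums to 28, not 24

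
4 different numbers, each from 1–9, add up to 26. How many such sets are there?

4 distinct digits from 1–9 sum between 10 and 30.
Enumerating: {2,7,8,9}, {3,6,8,9}, {4,5,8,9}, {4,6,7,9}, {5,6,7,8}.

5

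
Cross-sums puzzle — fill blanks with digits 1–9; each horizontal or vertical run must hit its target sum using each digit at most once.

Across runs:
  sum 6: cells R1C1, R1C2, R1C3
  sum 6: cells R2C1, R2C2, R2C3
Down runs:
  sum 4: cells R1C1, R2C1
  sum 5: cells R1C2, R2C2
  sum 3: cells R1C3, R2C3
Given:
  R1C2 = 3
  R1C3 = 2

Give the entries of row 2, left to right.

3 2 1

6 in 3 cells must be {1,2,3}; 4 in 2 cells must be {1,3}; 3 in 2 cells must be {1,2}.
R1C1 = 6 − 5 = 1 completes the 6 across.
R2C1 = 4 − 1 = 3 completes the 4 down.
R2C2 = 5 − 3 = 2 completes the 5 down.
R2C3 = 6 − 5 = 1 completes the 6 across.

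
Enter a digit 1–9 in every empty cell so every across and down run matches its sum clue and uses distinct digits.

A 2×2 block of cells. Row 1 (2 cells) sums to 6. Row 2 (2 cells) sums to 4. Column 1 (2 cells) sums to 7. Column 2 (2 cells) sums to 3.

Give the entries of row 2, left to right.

4 in 2 cells must be {1,3}; 3 in 2 cells must be {1,2}.
The 4 across and the 3 down share only 1, so (2,2) = 1.
(1,2) = 3 − 1 = 2 completes the 3 down.
(2,1) = 4 − 1 = 3 completes the 4 across.
(1,1) = 6 − 2 = 4 completes the 6 across.

3 1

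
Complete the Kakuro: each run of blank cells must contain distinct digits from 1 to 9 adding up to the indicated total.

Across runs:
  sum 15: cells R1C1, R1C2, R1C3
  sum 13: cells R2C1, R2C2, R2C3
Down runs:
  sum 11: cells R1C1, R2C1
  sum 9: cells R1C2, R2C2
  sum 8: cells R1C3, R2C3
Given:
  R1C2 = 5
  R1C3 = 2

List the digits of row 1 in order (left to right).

R1C1 = 15 − 7 = 8 completes the 15 across.
R2C1 = 11 − 8 = 3 completes the 11 down.
R2C2 = 9 − 5 = 4 completes the 9 down.
R2C3 = 13 − 7 = 6 completes the 13 across.

8, 5, 2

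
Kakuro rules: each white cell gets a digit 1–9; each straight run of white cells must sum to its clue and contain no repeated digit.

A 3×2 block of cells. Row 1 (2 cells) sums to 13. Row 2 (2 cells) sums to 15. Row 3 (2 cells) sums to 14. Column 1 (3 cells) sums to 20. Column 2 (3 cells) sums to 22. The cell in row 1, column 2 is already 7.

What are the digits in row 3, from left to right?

5 9

(1,1) = 13 − 7 = 6 completes the 13 across.
Given what's placed, (2,1) must be 9 to fit the 15 across and 20 down.
(2,2) = 15 − 9 = 6 completes the 15 across.
(3,1) = 20 − 15 = 5 completes the 20 down.
(3,2) = 14 − 5 = 9 completes the 14 across.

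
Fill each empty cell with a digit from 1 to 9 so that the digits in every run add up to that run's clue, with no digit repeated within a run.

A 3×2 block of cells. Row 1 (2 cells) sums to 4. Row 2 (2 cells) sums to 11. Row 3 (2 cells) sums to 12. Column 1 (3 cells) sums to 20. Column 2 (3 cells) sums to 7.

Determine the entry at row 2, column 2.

2

4 in 2 cells must be {1,3}; 7 in 3 cells must be {1,2,4}.
The 4 across and the 20 down share only 3, so (1,1) = 3.
(1,2) = 4 − 3 = 1 completes the 4 across.
Given what's placed, (3,2) must be 4 to fit the 12 across and 7 down.
(2,2) = 7 − 5 = 2 completes the 7 down.
(3,1) = 12 − 4 = 8 completes the 12 across.
(2,1) = 11 − 2 = 9 completes the 11 across.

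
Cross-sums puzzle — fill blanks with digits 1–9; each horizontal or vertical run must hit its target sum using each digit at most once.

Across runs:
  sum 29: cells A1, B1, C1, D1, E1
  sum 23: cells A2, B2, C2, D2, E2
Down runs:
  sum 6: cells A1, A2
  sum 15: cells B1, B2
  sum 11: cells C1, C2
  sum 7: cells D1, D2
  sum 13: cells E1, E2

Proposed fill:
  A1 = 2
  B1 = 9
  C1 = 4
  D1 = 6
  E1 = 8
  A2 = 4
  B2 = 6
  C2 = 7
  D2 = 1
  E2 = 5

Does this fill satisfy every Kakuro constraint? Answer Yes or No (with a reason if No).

Yes

Across: 2+9+4+6+8=29; 4+6+7+1+5=23. Down: 2+4=6; 9+6=15; 4+7=11; 6+1=7; 8+5=13. No digit repeats within any run.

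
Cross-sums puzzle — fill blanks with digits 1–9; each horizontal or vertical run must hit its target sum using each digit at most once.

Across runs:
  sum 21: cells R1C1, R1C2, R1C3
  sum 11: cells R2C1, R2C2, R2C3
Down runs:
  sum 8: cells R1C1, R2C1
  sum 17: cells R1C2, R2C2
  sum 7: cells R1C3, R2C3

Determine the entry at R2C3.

17 in 2 cells must be {8,9}.
The 11 across and the 17 down share only 8, so R2C2 = 8.
R1C2 = 17 − 8 = 9 completes the 17 down.
Nothing is forced directly, so branch on R1C1, whose candidates are 5 or 7. If R1C1 = 5: then R1C3 would have to be in {7} for the 21 across but in {1,2,3,4,5,6} for the 7 down — contradiction. So R1C1 = 7.
R1C3 = 21 − 16 = 5 completes the 21 across.
R2C1 = 8 − 7 = 1 completes the 8 down.
R2C3 = 11 − 9 = 2 completes the 11 across.

2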